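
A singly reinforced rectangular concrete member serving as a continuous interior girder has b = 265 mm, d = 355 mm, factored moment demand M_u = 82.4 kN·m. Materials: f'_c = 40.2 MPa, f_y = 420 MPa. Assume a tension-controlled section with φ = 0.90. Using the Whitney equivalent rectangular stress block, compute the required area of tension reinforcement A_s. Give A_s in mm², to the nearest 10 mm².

A_s ≈ 640 mm²

M_n = M_u/φ = 82.4/0.90 = 91.5556 kN·m.
With M_n = 0.85 f'_c a b (d − a/2), solve the quadratic for a:
a = d − √(d² − 2M_n/(0.85 f'_c b)) = 355 − √(355² − 2 × 91.5556×10⁶/(0.85 × 40.2 × 265)) = 29.73 mm.
A_s = 0.85 f'_c a b / f_y = 0.85 × 40.2 × 29.73 × 265 / 420 = 641.0 mm².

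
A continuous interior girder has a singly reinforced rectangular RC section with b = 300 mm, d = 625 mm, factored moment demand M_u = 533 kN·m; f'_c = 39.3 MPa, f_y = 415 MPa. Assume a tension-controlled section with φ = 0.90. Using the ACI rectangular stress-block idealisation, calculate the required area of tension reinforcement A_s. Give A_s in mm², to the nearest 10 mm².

A_s ≈ 2490 mm²

M_n = M_u/φ = 533/0.90 = 592.222 kN·m.
With M_n = 0.85 f'_c a b (d − a/2), solve the quadratic for a:
a = d − √(d² − 2M_n/(0.85 f'_c b)) = 625 − √(625² − 2 × 592.222×10⁶/(0.85 × 39.3 × 300)) = 103.05 mm.
A_s = 0.85 f'_c a b / f_y = 0.85 × 39.3 × 103.05 × 300 / 415 = 2488.5 mm².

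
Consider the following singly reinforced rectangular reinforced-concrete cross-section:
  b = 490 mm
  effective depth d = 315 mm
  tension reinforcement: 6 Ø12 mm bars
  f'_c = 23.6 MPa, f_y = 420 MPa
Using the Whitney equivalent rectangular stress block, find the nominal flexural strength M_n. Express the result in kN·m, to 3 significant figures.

M_n ≈ 85.6 kN·m

A_s = 6 × 113 = 678 mm².
T = A_s f_y = 678 × 420 = 284760 N = 284.76 kN.
From C = T: a = T/(0.85 f'_c b) = 284760/(0.85 × 23.6 × 490) = 28.97 mm.
M_n = T(d − a/2) = 284.76 kN × (315 − 14.485) mm = 85.57 kN·m.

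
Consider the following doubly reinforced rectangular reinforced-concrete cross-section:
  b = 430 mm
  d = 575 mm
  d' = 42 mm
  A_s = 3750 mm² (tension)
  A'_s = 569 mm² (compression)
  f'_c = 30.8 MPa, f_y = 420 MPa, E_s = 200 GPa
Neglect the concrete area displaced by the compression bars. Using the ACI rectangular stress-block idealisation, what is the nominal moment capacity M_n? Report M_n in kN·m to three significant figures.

Assume both tension and compression steel yield.
Net tension couple steel: A_s − A'_s = 3181 mm².
a = (A_s − A'_s) f_y / (0.85 f'_c b) = 1336020/(0.85 × 30.8 × 430) = 118.68 mm.
c = a/β₁ = 118.68/0.83 = 142.99 mm; ε'_s = 0.003(c − d')/c = 0.0021 ≥ f_y/E_s = 0.0021, so compression steel does yield.
M_n = (A_s − A'_s) f_y (d − a/2) + A'_s f_y (d − d') = [1336020 × (575 − 59.34) + 238980 × (575 − 42)] × 10⁻⁶ = 688.93 + 127.38 = 816.31 kN·m.

M_n ≈ 816 kN·m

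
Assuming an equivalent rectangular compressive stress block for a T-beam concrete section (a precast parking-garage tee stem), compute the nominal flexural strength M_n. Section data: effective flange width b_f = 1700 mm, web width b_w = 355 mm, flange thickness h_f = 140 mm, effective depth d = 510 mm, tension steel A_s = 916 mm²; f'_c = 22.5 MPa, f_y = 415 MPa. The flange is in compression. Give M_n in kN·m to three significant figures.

M_n ≈ 192 kN·m

Tension: T = A_s f_y = 916 × 415 = 380140 N.
Try a within the flange: a = T/(0.85 f'_c b_f) = 380140/(0.85 × 22.5 × 1700) = 11.69 mm.
Since a = 11.69 ≤ h_f = 140 mm, the stress block lies entirely in the flange; analyse as a rectangular beam of width b_f.
M_n = T(d − a/2) = 380140 × (510 − 5.845) = 191.65 × 10⁶ N·mm.
M_n = 191.65 kN·m.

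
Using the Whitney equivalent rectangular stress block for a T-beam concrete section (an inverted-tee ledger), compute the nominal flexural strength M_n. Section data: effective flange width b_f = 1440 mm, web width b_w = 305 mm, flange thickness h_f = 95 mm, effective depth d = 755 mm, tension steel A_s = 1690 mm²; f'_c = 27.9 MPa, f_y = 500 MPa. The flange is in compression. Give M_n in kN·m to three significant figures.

Tension: T = A_s f_y = 1690 × 500 = 845000 N.
Try a within the flange: a = T/(0.85 f'_c b_f) = 845000/(0.85 × 27.9 × 1440) = 24.74 mm.
Since a = 24.74 ≤ h_f = 95 mm, the stress block lies entirely in the flange; analyse as a rectangular beam of width b_f.
M_n = T(d − a/2) = 845000 × (755 − 12.37) = 627.52 × 10⁶ N·mm.
M_n = 627.52 kN·m.

M_n ≈ 628 kN·m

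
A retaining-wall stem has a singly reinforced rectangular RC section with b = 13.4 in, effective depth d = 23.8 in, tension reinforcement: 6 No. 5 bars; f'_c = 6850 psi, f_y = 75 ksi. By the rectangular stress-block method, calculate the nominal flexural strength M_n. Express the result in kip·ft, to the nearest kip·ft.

A_s = 6 × 0.31 = 1.86 in².
T = A_s f_y = 1.86 × 75 = 139.5 kips.
a = T/(0.85 f'_c b) = 139.5/(0.85 × 6.85 × 13.4) = 1.788 in.
M_n = T(d − a/2) = 139.5 × (23.8 − 0.894) = 3195.4 kip·in = 3195.4/12 = 266.28 kip·ft.

M_n ≈ 266 kip·ft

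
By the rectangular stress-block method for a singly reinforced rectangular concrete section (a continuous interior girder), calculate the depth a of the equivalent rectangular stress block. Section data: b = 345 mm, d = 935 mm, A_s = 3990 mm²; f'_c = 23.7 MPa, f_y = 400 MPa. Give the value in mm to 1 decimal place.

a ≈ 229.6 mm

T = A_s f_y = 3990 × 400 = 1596000 N = 1596 kN.
Setting C = 0.85 f'_c a b equal to T: a = 1596000/(0.85 × 23.7 × 345) = 229.6 mm.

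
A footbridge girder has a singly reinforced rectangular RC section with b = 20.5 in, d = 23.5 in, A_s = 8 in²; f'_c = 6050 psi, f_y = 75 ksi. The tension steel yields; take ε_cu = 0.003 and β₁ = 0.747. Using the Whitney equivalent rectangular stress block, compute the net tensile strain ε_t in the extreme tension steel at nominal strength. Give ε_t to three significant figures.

ε_t ≈ 0.00625

a = A_s f_y/(0.85 f'_c b) = 5.691 in.
β₁ = 0.747, so c = a/β₁ = 5.691/0.747 = 7.618 in.
From the linear strain diagram with ε_cu = 0.003: ε_t = 0.003 (d − c)/c = 0.003 × (23.5 − 7.618)/7.618 = 0.00625.
Since ε_t ≥ 0.005, the section is tension-controlled.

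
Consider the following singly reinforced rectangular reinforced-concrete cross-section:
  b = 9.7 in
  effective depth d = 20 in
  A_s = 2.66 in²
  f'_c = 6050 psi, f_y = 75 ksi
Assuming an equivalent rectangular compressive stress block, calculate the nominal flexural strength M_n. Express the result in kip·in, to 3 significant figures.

M_n ≈ 3590 kip·in

T = A_s f_y = 2.66 × 75 = 199.5 kips.
a = T/(0.85 f'_c b) = 199.5/(0.85 × 6.05 × 9.7) = 3.999 in.
M_n = T(d − a/2) = 199.5 × (20 − 1.9995) = 3591.1 kip·in.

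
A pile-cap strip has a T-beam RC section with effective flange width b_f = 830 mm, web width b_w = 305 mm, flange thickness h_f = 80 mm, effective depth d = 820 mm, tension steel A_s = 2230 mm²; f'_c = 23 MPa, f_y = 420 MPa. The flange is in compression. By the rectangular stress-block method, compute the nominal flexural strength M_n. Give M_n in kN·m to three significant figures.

M_n ≈ 741 kN·m

Tension: T = A_s f_y = 2230 × 420 = 936600 N.
Try a within the flange: a = T/(0.85 f'_c b_f) = 936600/(0.85 × 23 × 830) = 57.72 mm.
Since a = 57.72 ≤ h_f = 80 mm, the stress block lies entirely in the flange; analyse as a rectangular beam of width b_f.
M_n = T(d − a/2) = 936600 × (820 − 28.86) = 740.98 × 10⁶ N·mm.
M_n = 740.98 kN·m.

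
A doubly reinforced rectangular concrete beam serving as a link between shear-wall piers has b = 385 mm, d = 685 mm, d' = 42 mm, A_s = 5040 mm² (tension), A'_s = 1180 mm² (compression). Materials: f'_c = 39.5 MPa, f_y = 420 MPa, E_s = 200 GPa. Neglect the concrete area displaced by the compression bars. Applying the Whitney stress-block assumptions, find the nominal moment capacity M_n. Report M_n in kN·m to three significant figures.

M_n ≈ 1330 kN·m

Assume both tension and compression steel yield.
Net tension couple steel: A_s − A'_s = 3860 mm².
a = (A_s − A'_s) f_y / (0.85 f'_c b) = 1621200/(0.85 × 39.5 × 385) = 125.42 mm.
c = a/β₁ = 125.42/0.768 = 163.31 mm; ε'_s = 0.003(c − d')/c = 0.0022 ≥ f_y/E_s = 0.0021, so compression steel does yield.
M_n = (A_s − A'_s) f_y (d − a/2) + A'_s f_y (d − d') = [1621200 × (685 − 62.71) + 495600 × (685 − 42)] × 10⁻⁶ = 1008.86 + 318.67 = 1327.53 kN·m.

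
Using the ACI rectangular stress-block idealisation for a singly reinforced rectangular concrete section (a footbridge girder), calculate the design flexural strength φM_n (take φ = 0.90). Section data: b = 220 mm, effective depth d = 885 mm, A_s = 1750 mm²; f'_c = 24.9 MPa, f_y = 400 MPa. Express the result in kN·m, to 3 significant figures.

φM_n ≈ 510 kN·m

T = A_s f_y = 1750 × 400 = 700000 N = 700 kN.
From C = T: a = T/(0.85 f'_c b) = 700000/(0.85 × 24.9 × 220) = 150.33 mm.
M_n = T(d − a/2) = 700 kN × (885 − 75.165) mm = 566.88 kN·m.
φM_n = 0.90 × 566.88 = 510.19 kN·m.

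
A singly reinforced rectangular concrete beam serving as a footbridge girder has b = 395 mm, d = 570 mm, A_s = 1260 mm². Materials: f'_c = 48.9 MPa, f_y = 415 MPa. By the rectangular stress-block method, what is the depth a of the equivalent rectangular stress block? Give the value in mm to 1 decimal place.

T = A_s f_y = 1260 × 415 = 522900 N = 522.9 kN.
Setting C = 0.85 f'_c a b equal to T: a = 522900/(0.85 × 48.9 × 395) = 31.8 mm.

a ≈ 31.8 mm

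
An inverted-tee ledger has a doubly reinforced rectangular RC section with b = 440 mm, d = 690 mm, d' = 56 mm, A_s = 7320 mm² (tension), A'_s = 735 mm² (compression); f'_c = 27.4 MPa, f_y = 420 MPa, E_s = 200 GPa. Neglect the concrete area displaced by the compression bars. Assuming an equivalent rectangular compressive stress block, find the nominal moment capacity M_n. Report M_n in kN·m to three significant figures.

M_n ≈ 1730 kN·m

Assume both tension and compression steel yield.
Net tension couple steel: A_s − A'_s = 6585 mm².
a = (A_s − A'_s) f_y / (0.85 f'_c b) = 2765700/(0.85 × 27.4 × 440) = 269.89 mm.
c = a/β₁ = 269.89/0.85 = 317.52 mm; ε'_s = 0.003(c − d')/c = 0.0025 ≥ f_y/E_s = 0.0021, so compression steel does yield.
M_n = (A_s − A'_s) f_y (d − a/2) + A'_s f_y (d − d') = [2765700 × (690 − 134.945) + 308700 × (690 − 56)] × 10⁻⁶ = 1535.12 + 195.72 = 1730.84 kN·m.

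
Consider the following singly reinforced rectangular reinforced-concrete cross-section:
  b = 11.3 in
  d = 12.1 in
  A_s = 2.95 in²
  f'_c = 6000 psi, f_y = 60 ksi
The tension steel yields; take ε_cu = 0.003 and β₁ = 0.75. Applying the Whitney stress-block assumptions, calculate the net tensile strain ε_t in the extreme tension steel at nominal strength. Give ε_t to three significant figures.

a = A_s f_y/(0.85 f'_c b) = 3.071 in.
β₁ = 0.75, so c = a/β₁ = 3.071/0.75 = 4.095 in.
From the linear strain diagram with ε_cu = 0.003: ε_t = 0.003 (d − c)/c = 0.003 × (12.1 − 4.095)/4.095 = 0.00586.
Since ε_t ≥ 0.005, the section is tension-controlled.

ε_t ≈ 0.00586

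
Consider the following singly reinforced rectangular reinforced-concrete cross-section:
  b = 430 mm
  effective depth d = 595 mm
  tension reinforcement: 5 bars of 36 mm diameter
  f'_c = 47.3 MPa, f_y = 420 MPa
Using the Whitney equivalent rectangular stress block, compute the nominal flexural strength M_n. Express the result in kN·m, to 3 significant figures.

M_n ≈ 1140 kN·m

A_s = 5 × 1018 = 5090 mm².
T = A_s f_y = 5090 × 420 = 2137800 N = 2137.8 kN.
From C = T: a = T/(0.85 f'_c b) = 2137800/(0.85 × 47.3 × 430) = 123.66 mm.
M_n = T(d − a/2) = 2137.8 kN × (595 − 61.83) mm = 1139.81 kN·m.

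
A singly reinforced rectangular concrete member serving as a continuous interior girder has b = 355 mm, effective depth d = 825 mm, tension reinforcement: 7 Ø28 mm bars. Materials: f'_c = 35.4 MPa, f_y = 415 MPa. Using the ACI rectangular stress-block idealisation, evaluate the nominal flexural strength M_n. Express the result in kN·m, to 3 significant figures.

A_s = 7 × 616 = 4312 mm².
T = A_s f_y = 4312 × 415 = 1789480 N = 1789.48 kN.
From C = T: a = T/(0.85 f'_c b) = 1789480/(0.85 × 35.4 × 355) = 167.52 mm.
M_n = T(d − a/2) = 1789.48 kN × (825 − 83.76) mm = 1326.43 kN·m.

M_n ≈ 1330 kN·m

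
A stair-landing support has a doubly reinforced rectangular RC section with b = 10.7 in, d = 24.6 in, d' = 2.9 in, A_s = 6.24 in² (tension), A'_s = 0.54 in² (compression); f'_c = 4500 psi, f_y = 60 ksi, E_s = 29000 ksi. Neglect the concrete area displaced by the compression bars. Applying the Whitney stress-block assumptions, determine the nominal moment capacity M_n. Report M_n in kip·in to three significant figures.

Assume both steels yield.
a = (A_s − A'_s) f_y/(0.85 f'_c b) = (6.24 − 0.54) × 60/(0.85 × 4.5 × 10.7) = 8.356 in.
c = a/β₁ = 8.356/0.825 = 10.128 in; ε'_s = 0.003(c − d')/c = 0.0021 ≥ ε_y = 0.0021, so the compression steel yields.
M_n = (A_s − A'_s) f_y (d − a/2) + A'_s f_y (d − d') = 342 × (24.6 − 4.178) + 32.4 × (24.6 − 2.9) = 6984.3 + 703.1 = 7687.4 kip·in.

M_n ≈ 7690 kip·in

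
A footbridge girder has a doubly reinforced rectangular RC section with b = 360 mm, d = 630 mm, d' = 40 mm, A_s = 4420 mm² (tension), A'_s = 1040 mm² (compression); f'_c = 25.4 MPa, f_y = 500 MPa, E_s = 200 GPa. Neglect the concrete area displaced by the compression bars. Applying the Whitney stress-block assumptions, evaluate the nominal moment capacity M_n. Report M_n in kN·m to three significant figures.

Assume both tension and compression steel yield.
Net tension couple steel: A_s − A'_s = 3380 mm².
a = (A_s − A'_s) f_y / (0.85 f'_c b) = 1690000/(0.85 × 25.4 × 360) = 217.44 mm.
c = a/β₁ = 217.44/0.85 = 255.81 mm; ε'_s = 0.003(c − d')/c = 0.0025 ≥ f_y/E_s = 0.0025, so compression steel does yield.
M_n = (A_s − A'_s) f_y (d − a/2) + A'_s f_y (d − d') = [1690000 × (630 − 108.72) + 520000 × (630 − 40)] × 10⁻⁶ = 880.96 + 306.80 = 1187.76 kN·m.

M_n ≈ 1190 kN·m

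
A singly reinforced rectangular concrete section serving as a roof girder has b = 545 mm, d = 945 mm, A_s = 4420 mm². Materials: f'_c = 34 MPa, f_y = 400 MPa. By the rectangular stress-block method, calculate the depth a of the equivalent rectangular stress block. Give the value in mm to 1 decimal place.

T = A_s f_y = 4420 × 400 = 1768000 N = 1768 kN.
Setting C = 0.85 f'_c a b equal to T: a = 1768000/(0.85 × 34 × 545) = 112.3 mm.

a ≈ 112.3 mm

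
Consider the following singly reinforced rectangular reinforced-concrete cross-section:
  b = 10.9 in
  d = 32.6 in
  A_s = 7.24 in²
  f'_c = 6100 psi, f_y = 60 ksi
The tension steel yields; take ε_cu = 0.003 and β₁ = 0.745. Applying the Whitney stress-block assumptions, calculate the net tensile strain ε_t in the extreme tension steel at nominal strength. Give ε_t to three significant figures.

a = A_s f_y/(0.85 f'_c b) = 7.686 in.
β₁ = 0.745, so c = a/β₁ = 7.686/0.745 = 10.317 in.
From the linear strain diagram with ε_cu = 0.003: ε_t = 0.003 (d − c)/c = 0.003 × (32.6 − 10.317)/10.317 = 0.00648.
Since ε_t ≥ 0.005, the section is tension-controlled.

ε_t ≈ 0.00648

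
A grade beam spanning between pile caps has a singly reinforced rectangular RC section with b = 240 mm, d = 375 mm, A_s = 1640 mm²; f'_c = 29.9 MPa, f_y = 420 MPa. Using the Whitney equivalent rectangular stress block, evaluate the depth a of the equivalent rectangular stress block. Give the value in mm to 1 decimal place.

T = A_s f_y = 1640 × 420 = 688800 N = 688.8 kN.
Setting C = 0.85 f'_c a b equal to T: a = 688800/(0.85 × 29.9 × 240) = 112.9 mm.

a ≈ 112.9 mm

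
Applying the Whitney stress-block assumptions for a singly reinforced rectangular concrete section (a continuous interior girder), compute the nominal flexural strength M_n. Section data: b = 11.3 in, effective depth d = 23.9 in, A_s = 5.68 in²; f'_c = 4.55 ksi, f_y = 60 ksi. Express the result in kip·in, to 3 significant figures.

T = A_s f_y = 5.68 × 60 = 340.8 kips.
a = T/(0.85 f'_c b) = 340.8/(0.85 × 4.55 × 11.3) = 7.798 in.
M_n = T(d − a/2) = 340.8 × (23.9 − 3.899) = 6816.3 kip·in.

M_n ≈ 6820 kip·in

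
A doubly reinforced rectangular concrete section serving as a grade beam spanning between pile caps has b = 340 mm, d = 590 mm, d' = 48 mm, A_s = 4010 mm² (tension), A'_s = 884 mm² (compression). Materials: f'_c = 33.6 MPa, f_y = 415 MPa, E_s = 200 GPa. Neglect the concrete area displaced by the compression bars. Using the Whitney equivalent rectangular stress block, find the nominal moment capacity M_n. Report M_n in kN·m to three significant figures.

M_n ≈ 878 kN·m

Assume both tension and compression steel yield.
Net tension couple steel: A_s − A'_s = 3126 mm².
a = (A_s − A'_s) f_y / (0.85 f'_c b) = 1297290/(0.85 × 33.6 × 340) = 133.60 mm.
c = a/β₁ = 133.60/0.81 = 164.94 mm; ε'_s = 0.003(c − d')/c = 0.0021 ≥ f_y/E_s = 0.0021, so compression steel does yield.
M_n = (A_s − A'_s) f_y (d − a/2) + A'_s f_y (d − d') = [1297290 × (590 − 66.8) + 366860 × (590 − 48)] × 10⁻⁶ = 678.74 + 198.84 = 877.58 kN·m.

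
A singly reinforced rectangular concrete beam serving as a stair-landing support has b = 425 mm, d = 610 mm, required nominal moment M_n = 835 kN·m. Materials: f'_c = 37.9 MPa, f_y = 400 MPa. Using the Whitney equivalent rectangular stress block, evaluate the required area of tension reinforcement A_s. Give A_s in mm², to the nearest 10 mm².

A_s ≈ 3760 mm²

With M_n = 0.85 f'_c a b (d − a/2), solve the quadratic for a:
a = d − √(d² − 2M_n/(0.85 f'_c b)) = 610 − √(610² − 2 × 835×10⁶/(0.85 × 37.9 × 425)) = 109.87 mm.
A_s = 0.85 f'_c a b / f_y = 0.85 × 37.9 × 109.87 × 425 / 400 = 3760.7 mm².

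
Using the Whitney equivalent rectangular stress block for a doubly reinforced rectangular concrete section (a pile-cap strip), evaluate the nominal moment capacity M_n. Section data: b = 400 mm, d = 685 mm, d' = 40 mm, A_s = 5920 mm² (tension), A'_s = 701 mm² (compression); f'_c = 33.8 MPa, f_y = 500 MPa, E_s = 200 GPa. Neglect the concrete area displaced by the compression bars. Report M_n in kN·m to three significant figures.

M_n ≈ 1720 kN·m

Assume both tension and compression steel yield.
Net tension couple steel: A_s − A'_s = 5219 mm².
a = (A_s − A'_s) f_y / (0.85 f'_c b) = 2609500/(0.85 × 33.8 × 400) = 227.07 mm.
c = a/β₁ = 227.07/0.809 = 280.68 mm; ε'_s = 0.003(c − d')/c = 0.0026 ≥ f_y/E_s = 0.0025, so compression steel does yield.
M_n = (A_s − A'_s) f_y (d − a/2) + A'_s f_y (d − d') = [2609500 × (685 − 113.535) + 350500 × (685 − 40)] × 10⁻⁶ = 1491.24 + 226.07 = 1717.31 kN·m.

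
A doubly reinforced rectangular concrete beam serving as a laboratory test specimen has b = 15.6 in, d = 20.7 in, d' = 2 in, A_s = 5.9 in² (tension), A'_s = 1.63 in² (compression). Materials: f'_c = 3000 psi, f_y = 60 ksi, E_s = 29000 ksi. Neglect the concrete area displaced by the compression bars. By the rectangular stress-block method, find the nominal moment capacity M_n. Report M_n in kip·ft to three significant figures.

Assume both steels yield.
a = (A_s − A'_s) f_y/(0.85 f'_c b) = (5.9 − 1.63) × 60/(0.85 × 3 × 15.6) = 6.440 in.
c = a/β₁ = 6.440/0.85 = 7.576 in; ε'_s = 0.003(c − d')/c = 0.0022 ≥ ε_y = 0.0021, so the compression steel yields.
M_n = (A_s − A'_s) f_y (d − a/2) + A'_s f_y (d − d') = 256.2 × (20.7 − 3.22) + 97.8 × (20.7 − 2) = 4478.4 + 1828.9 = 6307.3 kip·in = 6307.3/12 = 525.61 kip·ft.

M_n ≈ 526 kip·ft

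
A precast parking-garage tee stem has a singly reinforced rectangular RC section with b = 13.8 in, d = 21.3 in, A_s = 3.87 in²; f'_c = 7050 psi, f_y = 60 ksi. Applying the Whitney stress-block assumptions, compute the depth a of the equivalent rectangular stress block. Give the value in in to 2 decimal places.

T = A_s f_y = 3.87 × 60 = 232.2 kips.
a = T/(0.85 f'_c b) = 232.2/(0.85 × 7.05 × 13.8) = 2.81 in.

a ≈ 2.81 in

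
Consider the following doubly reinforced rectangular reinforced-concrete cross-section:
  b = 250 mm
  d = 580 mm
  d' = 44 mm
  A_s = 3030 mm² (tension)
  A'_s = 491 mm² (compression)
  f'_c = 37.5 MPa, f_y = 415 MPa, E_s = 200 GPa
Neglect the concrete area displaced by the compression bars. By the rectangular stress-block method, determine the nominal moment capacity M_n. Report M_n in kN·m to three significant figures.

M_n ≈ 651 kN·m

Assume both tension and compression steel yield.
Net tension couple steel: A_s − A'_s = 2539 mm².
a = (A_s − A'_s) f_y / (0.85 f'_c b) = 1053685/(0.85 × 37.5 × 250) = 132.23 mm.
c = a/β₁ = 132.23/0.782 = 169.09 mm; ε'_s = 0.003(c − d')/c = 0.0022 ≥ f_y/E_s = 0.0021, so compression steel does yield.
M_n = (A_s − A'_s) f_y (d − a/2) + A'_s f_y (d − d') = [1053685 × (580 − 66.115) + 203765 × (580 − 44)] × 10⁻⁶ = 541.47 + 109.22 = 650.69 kN·m.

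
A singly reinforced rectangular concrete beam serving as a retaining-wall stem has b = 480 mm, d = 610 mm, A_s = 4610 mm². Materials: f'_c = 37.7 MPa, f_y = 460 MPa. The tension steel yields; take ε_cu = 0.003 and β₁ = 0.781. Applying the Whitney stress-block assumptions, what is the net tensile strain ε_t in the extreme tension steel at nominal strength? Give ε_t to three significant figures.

a = A_s f_y/(0.85 f'_c b) = 137.87 mm.
β₁ = 0.781, so c = a/β₁ = 137.87/0.781 = 176.53 mm.
From the linear strain diagram with ε_cu = 0.003: ε_t = 0.003 (d − c)/c = 0.003 × (610 − 176.53)/176.53 = 0.00737.
Since ε_t ≥ 0.005, the section is tension-controlled.

ε_t ≈ 0.00737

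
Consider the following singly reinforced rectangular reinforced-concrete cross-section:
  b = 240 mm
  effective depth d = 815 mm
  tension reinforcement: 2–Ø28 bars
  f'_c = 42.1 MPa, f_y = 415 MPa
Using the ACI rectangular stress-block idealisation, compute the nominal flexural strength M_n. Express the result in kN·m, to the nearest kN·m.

A_s = 2 × 616 = 1232 mm².
T = A_s f_y = 1232 × 415 = 511280 N = 511.28 kN.
From C = T: a = T/(0.85 f'_c b) = 511280/(0.85 × 42.1 × 240) = 59.53 mm.
M_n = T(d − a/2) = 511.28 kN × (815 − 29.765) mm = 401.47 kN·m.

M_n ≈ 401 kN·m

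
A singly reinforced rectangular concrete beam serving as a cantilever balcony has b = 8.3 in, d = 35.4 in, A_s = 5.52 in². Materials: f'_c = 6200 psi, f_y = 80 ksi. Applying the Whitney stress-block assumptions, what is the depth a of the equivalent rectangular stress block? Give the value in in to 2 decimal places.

T = A_s f_y = 5.52 × 80 = 441.6 kips.
a = T/(0.85 f'_c b) = 441.6/(0.85 × 6.2 × 8.3) = 10.10 in.

a ≈ 10.10 in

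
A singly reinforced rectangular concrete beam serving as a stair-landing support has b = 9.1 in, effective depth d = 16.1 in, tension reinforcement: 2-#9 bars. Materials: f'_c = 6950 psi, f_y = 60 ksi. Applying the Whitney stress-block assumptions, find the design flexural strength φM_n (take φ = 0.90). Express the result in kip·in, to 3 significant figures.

A_s = 2 × 1 = 2 in².
T = A_s f_y = 2 × 60 = 120 kips.
a = T/(0.85 f'_c b) = 120/(0.85 × 6.95 × 9.1) = 2.232 in.
M_n = T(d − a/2) = 120 × (16.1 − 1.116) = 1798.1 kip·in.
φM_n = 0.90 × 1798.1 = 1618.3 kip·in.

φM_n ≈ 1620 kip·in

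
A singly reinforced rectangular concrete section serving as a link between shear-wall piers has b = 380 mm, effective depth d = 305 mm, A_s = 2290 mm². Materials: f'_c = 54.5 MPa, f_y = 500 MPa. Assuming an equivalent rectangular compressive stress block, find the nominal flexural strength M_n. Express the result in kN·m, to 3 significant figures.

M_n ≈ 312 kN·m

T = A_s f_y = 2290 × 500 = 1145000 N = 1145 kN.
From C = T: a = T/(0.85 f'_c b) = 1145000/(0.85 × 54.5 × 380) = 65.04 mm.
M_n = T(d − a/2) = 1145 kN × (305 − 32.52) mm = 311.99 kN·m.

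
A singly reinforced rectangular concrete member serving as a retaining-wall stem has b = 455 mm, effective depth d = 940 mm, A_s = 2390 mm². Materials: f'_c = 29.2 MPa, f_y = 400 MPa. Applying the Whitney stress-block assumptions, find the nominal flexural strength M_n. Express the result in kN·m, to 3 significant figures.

T = A_s f_y = 2390 × 400 = 956000 N = 956 kN.
From C = T: a = T/(0.85 f'_c b) = 956000/(0.85 × 29.2 × 455) = 84.65 mm.
M_n = T(d − a/2) = 956 kN × (940 − 42.325) mm = 858.18 kN·m.

M_n ≈ 858 kN·m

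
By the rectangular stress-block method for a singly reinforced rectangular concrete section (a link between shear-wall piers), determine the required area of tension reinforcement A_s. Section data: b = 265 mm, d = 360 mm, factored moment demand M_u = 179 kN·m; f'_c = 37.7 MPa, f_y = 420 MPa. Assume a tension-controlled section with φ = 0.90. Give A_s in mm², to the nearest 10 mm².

A_s ≈ 1460 mm²

M_n = M_u/φ = 179/0.90 = 198.889 kN·m.
With M_n = 0.85 f'_c a b (d − a/2), solve the quadratic for a:
a = d − √(d² − 2M_n/(0.85 f'_c b)) = 360 − √(360² − 2 × 198.889×10⁶/(0.85 × 37.7 × 265)) = 72.32 mm.
A_s = 0.85 f'_c a b / f_y = 0.85 × 37.7 × 72.32 × 265 / 420 = 1462.2 mm².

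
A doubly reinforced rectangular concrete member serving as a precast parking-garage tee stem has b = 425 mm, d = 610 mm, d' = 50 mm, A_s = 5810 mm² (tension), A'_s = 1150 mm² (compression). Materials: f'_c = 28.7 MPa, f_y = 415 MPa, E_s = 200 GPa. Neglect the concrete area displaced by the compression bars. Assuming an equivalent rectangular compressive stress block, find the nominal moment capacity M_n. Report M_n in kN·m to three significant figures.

Assume both tension and compression steel yield.
Net tension couple steel: A_s − A'_s = 4660 mm².
a = (A_s − A'_s) f_y / (0.85 f'_c b) = 1933900/(0.85 × 28.7 × 425) = 186.53 mm.
c = a/β₁ = 186.53/0.845 = 220.75 mm; ε'_s = 0.003(c − d')/c = 0.0023 ≥ f_y/E_s = 0.0021, so compression steel does yield.
M_n = (A_s − A'_s) f_y (d − a/2) + A'_s f_y (d − d') = [1933900 × (610 − 93.265) + 477250 × (610 − 50)] × 10⁻⁶ = 999.31 + 267.26 = 1266.57 kN·m.

M_n ≈ 1270 kN·m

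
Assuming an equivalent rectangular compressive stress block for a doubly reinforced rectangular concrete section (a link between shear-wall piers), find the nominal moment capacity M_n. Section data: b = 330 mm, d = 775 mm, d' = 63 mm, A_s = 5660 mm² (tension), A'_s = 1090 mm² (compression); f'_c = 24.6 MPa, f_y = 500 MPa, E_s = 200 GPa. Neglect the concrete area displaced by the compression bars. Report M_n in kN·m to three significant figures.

M_n ≈ 1780 kN·m

Assume both tension and compression steel yield.
Net tension couple steel: A_s − A'_s = 4570 mm².
a = (A_s − A'_s) f_y / (0.85 f'_c b) = 2285000/(0.85 × 24.6 × 330) = 331.15 mm.
c = a/β₁ = 331.15/0.85 = 389.59 mm; ε'_s = 0.003(c − d')/c = 0.0025 ≥ f_y/E_s = 0.0025, so compression steel does yield.
M_n = (A_s − A'_s) f_y (d − a/2) + A'_s f_y (d − d') = [2285000 × (775 − 165.575) + 545000 × (775 − 63)] × 10⁻⁶ = 1392.54 + 388.04 = 1780.58 kN·m.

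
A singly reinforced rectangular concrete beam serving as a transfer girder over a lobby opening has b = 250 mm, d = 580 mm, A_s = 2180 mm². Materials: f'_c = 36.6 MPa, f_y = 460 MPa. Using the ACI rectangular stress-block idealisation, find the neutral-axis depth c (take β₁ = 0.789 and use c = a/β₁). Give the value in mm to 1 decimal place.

T = A_s f_y = 2180 × 460 = 1002800 N = 1002.8 kN.
Setting C = 0.85 f'_c a b equal to T: a = 1002800/(0.85 × 36.6 × 250) = 128.936 mm.
With β₁ = 0.789, c = a/β₁ = 128.936/0.789 = 163.4 mm.

c ≈ 163.4 mm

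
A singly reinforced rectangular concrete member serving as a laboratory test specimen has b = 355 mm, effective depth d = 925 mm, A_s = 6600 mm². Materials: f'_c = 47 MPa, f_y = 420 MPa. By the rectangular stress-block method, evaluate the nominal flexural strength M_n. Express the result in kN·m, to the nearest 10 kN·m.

T = A_s f_y = 6600 × 420 = 2772000 N = 2772 kN.
From C = T: a = T/(0.85 f'_c b) = 2772000/(0.85 × 47 × 355) = 195.46 mm.
M_n = T(d − a/2) = 2772 kN × (925 − 97.73) mm = 2293.19 kN·m.

M_n ≈ 2290 kN·m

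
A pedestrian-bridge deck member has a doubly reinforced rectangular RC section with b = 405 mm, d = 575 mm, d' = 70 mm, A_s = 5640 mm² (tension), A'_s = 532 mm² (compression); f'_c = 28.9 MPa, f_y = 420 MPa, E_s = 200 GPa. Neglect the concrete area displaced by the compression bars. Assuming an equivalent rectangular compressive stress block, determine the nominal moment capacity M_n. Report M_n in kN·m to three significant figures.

Assume both tension and compression steel yield.
Net tension couple steel: A_s − A'_s = 5108 mm².
a = (A_s − A'_s) f_y / (0.85 f'_c b) = 2145360/(0.85 × 28.9 × 405) = 215.64 mm.
c = a/β₁ = 215.64/0.844 = 255.50 mm; ε'_s = 0.003(c − d')/c = 0.0022 ≥ f_y/E_s = 0.0021, so compression steel does yield.
M_n = (A_s − A'_s) f_y (d − a/2) + A'_s f_y (d − d') = [2145360 × (575 − 107.82) + 223440 × (575 − 70)] × 10⁻⁶ = 1002.27 + 112.84 = 1115.11 kN·m.

M_n ≈ 1120 kN·m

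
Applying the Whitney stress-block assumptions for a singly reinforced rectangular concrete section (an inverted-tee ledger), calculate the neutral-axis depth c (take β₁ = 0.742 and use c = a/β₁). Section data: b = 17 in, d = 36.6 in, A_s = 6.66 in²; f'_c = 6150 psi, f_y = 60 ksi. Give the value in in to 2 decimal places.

T = A_s f_y = 6.66 × 60 = 399.6 kips.
a = T/(0.85 f'_c b) = 399.6/(0.85 × 6.15 × 17) = 4.4966 in.
With β₁ = 0.742, c = a/β₁ = 4.4966/0.742 = 6.06 in.

c ≈ 6.06 in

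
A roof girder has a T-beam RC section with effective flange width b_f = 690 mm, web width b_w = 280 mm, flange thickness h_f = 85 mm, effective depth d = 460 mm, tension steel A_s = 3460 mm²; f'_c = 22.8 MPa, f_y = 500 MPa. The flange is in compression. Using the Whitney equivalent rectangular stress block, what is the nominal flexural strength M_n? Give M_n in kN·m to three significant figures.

M_n ≈ 665 kN·m

Tension: T = A_s f_y = 3460 × 500 = 1730000 N.
Try a within the flange: a = T/(0.85 f'_c b_f) = 1730000/(0.85 × 22.8 × 690) = 129.37 mm.
a = 129.37 > h_f = 85 mm: the block extends into the web. Split into flange-overhang and web parts.
C_f = 0.85 f'_c (b_f − b_w) h_f = 0.85 × 22.8 × (690 − 280) × 85 = 675393 N.
Remaining web compression depth: a_w = (T − C_f)/(0.85 f'_c b_w) = (1730000 − 675393)/(0.85 × 22.8 × 280) = 194.35 mm.
M_n = C_f(d − h_f/2) + (T − C_f)(d − a_w/2) = 675393 × (460 − 42.5) + 1054607 × (460 − 97.175) = 281.98 + 382.64 = 664.62 × 10⁶ N·mm.
M_n = 664.62 kN·m.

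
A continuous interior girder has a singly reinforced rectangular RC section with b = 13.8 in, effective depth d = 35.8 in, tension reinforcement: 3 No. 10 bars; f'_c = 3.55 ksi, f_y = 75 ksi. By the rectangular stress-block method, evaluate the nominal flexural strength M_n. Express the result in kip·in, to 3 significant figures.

M_n ≈ 9250 kip·in

A_s = 3 × 1.27 = 3.81 in².
T = A_s f_y = 3.81 × 75 = 285.75 kips.
a = T/(0.85 f'_c b) = 285.75/(0.85 × 3.55 × 13.8) = 6.862 in.
M_n = T(d − a/2) = 285.75 × (35.8 − 3.431) = 9249.4 kip·in.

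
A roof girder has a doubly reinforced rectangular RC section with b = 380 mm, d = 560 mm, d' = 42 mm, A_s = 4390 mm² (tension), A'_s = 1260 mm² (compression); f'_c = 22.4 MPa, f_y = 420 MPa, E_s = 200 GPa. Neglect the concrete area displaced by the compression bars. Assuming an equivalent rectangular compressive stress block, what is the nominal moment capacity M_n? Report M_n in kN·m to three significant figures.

M_n ≈ 891 kN·m

Assume both tension and compression steel yield.
Net tension couple steel: A_s − A'_s = 3130 mm².
a = (A_s − A'_s) f_y / (0.85 f'_c b) = 1314600/(0.85 × 22.4 × 380) = 181.70 mm.
c = a/β₁ = 181.70/0.85 = 213.76 mm; ε'_s = 0.003(c − d')/c = 0.0024 ≥ f_y/E_s = 0.0021, so compression steel does yield.
M_n = (A_s − A'_s) f_y (d − a/2) + A'_s f_y (d − d') = [1314600 × (560 − 90.85) + 529200 × (560 − 42)] × 10⁻⁶ = 616.74 + 274.13 = 890.87 kN·m.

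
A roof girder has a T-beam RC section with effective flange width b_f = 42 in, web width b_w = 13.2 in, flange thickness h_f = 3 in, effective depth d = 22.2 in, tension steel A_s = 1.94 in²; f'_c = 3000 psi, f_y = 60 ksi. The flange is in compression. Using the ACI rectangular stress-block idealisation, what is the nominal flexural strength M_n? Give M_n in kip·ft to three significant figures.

M_n ≈ 210 kip·ft

Tension: T = A_s f_y = 1.94 × 60 = 116.4 kips.
Try a within the flange: a = T/(0.85 f'_c b_f) = 116.4/(0.85 × 3 × 42) = 1.087 in.
Since a = 1.087 ≤ h_f = 3 in, the stress block lies entirely in the flange; analyse as a rectangular beam of width b_f.
M_n = T(d − a/2) = 116.4 × (22.2 − 0.5435) = 2520.8 kip·in.
M_n = 2520.8/12 = 210.07 kip·ft.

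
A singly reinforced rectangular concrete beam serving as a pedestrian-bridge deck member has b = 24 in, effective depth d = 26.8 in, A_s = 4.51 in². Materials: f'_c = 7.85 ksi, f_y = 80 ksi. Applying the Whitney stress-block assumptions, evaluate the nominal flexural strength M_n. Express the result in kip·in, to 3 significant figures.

M_n ≈ 9260 kip·in

T = A_s f_y = 4.51 × 80 = 360.8 kips.
a = T/(0.85 f'_c b) = 360.8/(0.85 × 7.85 × 24) = 2.253 in.
M_n = T(d − a/2) = 360.8 × (26.8 − 1.1265) = 9263.0 kip·in.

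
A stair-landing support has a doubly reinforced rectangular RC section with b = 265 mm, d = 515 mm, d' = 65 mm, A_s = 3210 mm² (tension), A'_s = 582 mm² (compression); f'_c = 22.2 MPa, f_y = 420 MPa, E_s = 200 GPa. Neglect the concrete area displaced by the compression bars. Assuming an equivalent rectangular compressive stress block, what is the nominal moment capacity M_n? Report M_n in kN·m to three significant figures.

Assume both tension and compression steel yield.
Net tension couple steel: A_s − A'_s = 2628 mm².
a = (A_s − A'_s) f_y / (0.85 f'_c b) = 1103760/(0.85 × 22.2 × 265) = 220.73 mm.
c = a/β₁ = 220.73/0.85 = 259.68 mm; ε'_s = 0.003(c − d')/c = 0.0022 ≥ f_y/E_s = 0.0021, so compression steel does yield.
M_n = (A_s − A'_s) f_y (d − a/2) + A'_s f_y (d − d') = [1103760 × (515 − 110.365) + 244440 × (515 − 65)] × 10⁻⁶ = 446.62 + 110.00 = 556.62 kN·m.

M_n ≈ 557 kN·m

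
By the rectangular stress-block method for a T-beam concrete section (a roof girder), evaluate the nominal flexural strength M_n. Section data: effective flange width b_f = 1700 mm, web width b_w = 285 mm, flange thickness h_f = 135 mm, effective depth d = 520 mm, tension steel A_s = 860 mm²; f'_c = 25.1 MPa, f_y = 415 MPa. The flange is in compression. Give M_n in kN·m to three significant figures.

M_n ≈ 184 kN·m

Tension: T = A_s f_y = 860 × 415 = 356900 N.
Try a within the flange: a = T/(0.85 f'_c b_f) = 356900/(0.85 × 25.1 × 1700) = 9.84 mm.
Since a = 9.84 ≤ h_f = 135 mm, the stress block lies entirely in the flange; analyse as a rectangular beam of width b_f.
M_n = T(d − a/2) = 356900 × (520 − 4.92) = 183.83 × 10⁶ N·mm.
M_n = 183.83 kN·m.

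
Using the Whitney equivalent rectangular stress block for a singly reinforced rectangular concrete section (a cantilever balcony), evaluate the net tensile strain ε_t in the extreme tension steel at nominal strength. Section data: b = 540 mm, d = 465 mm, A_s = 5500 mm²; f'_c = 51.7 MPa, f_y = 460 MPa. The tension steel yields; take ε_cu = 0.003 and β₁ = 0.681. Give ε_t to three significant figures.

a = A_s f_y/(0.85 f'_c b) = 106.61 mm.
β₁ = 0.681, so c = a/β₁ = 106.61/0.681 = 156.55 mm.
From the linear strain diagram with ε_cu = 0.003: ε_t = 0.003 (d − c)/c = 0.003 × (465 − 156.55)/156.55 = 0.00591.
Since ε_t ≥ 0.005, the section is tension-controlled.

ε_t ≈ 0.00591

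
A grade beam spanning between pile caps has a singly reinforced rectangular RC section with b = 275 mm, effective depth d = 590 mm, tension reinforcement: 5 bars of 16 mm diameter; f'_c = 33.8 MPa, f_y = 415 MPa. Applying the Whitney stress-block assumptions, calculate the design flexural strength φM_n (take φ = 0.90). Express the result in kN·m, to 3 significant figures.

φM_n ≈ 212 kN·m

A_s = 5 × 201 = 1005 mm².
T = A_s f_y = 1005 × 415 = 417075 N = 417.075 kN.
From C = T: a = T/(0.85 f'_c b) = 417075/(0.85 × 33.8 × 275) = 52.79 mm.
M_n = T(d − a/2) = 417.075 kN × (590 − 26.395) mm = 235.07 kN·m.
φM_n = 0.90 × 235.07 = 211.56 kN·m.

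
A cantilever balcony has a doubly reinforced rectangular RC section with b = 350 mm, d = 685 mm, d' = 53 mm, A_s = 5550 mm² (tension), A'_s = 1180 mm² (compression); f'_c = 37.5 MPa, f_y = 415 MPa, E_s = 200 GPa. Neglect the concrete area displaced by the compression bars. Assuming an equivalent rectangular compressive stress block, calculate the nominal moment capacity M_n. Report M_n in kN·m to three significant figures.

M_n ≈ 1400 kN·m

Assume both tension and compression steel yield.
Net tension couple steel: A_s − A'_s = 4370 mm².
a = (A_s − A'_s) f_y / (0.85 f'_c b) = 1813550/(0.85 × 37.5 × 350) = 162.56 mm.
c = a/β₁ = 162.56/0.782 = 207.88 mm; ε'_s = 0.003(c − d')/c = 0.0022 ≥ f_y/E_s = 0.0021, so compression steel does yield.
M_n = (A_s − A'_s) f_y (d − a/2) + A'_s f_y (d − d') = [1813550 × (685 − 81.28) + 489700 × (685 − 53)] × 10⁻⁶ = 1094.88 + 309.49 = 1404.37 kN·m.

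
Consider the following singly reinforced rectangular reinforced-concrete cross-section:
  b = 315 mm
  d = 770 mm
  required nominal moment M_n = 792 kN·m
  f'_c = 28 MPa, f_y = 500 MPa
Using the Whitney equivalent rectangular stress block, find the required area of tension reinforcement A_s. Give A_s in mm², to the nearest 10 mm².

A_s ≈ 2280 mm²

With M_n = 0.85 f'_c a b (d − a/2), solve the quadratic for a:
a = d − √(d² − 2M_n/(0.85 f'_c b)) = 770 − √(770² − 2 × 792×10⁶/(0.85 × 28 × 315)) = 152.25 mm.
A_s = 0.85 f'_c a b / f_y = 0.85 × 28 × 152.25 × 315 / 500 = 2282.8 mm².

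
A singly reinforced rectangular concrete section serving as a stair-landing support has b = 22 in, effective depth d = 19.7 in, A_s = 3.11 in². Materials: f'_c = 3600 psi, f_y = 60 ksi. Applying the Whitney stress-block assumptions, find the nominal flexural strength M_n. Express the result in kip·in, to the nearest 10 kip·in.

T = A_s f_y = 3.11 × 60 = 186.6 kips.
a = T/(0.85 f'_c b) = 186.6/(0.85 × 3.6 × 22) = 2.772 in.
M_n = T(d − a/2) = 186.6 × (19.7 − 1.386) = 3417.4 kip·in.

M_n ≈ 3420 kip·in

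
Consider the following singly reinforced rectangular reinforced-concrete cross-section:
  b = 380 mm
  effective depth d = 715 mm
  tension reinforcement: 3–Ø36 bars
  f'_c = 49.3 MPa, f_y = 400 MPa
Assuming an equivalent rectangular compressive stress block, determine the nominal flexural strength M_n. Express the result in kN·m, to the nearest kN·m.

A_s = 3 × 1018 = 3054 mm².
T = A_s f_y = 3054 × 400 = 1221600 N = 1221.6 kN.
From C = T: a = T/(0.85 f'_c b) = 1221600/(0.85 × 49.3 × 380) = 76.71 mm.
M_n = T(d − a/2) = 1221.6 kN × (715 − 38.355) mm = 826.59 kN·m.

M_n ≈ 827 kN·m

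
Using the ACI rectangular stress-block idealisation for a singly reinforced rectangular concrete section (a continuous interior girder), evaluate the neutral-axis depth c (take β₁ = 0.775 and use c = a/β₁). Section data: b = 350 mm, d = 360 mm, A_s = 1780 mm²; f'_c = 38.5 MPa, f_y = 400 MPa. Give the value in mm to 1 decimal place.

T = A_s f_y = 1780 × 400 = 712000 N = 712 kN.
Setting C = 0.85 f'_c a b equal to T: a = 712000/(0.85 × 38.5 × 350) = 62.163 mm.
With β₁ = 0.775, c = a/β₁ = 62.163/0.775 = 80.2 mm.

c ≈ 80.2 mm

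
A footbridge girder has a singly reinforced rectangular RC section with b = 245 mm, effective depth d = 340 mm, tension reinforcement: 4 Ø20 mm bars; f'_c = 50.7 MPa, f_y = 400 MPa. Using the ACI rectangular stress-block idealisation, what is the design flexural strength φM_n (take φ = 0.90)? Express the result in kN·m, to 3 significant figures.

φM_n ≈ 143 kN·m

A_s = 4 × 314 = 1256 mm².
T = A_s f_y = 1256 × 400 = 502400 N = 502.4 kN.
From C = T: a = T/(0.85 f'_c b) = 502400/(0.85 × 50.7 × 245) = 47.58 mm.
M_n = T(d − a/2) = 502.4 kN × (340 − 23.79) mm = 158.86 kN·m.
φM_n = 0.90 × 158.86 = 142.97 kN·m.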